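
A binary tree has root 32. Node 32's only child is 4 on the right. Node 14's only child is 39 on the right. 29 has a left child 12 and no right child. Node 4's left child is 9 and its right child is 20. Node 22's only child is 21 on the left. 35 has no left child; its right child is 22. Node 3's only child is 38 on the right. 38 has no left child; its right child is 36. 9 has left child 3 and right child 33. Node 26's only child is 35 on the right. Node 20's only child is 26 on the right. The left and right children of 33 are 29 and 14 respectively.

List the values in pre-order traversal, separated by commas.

32, 4, 9, 3, 38, 36, 33, 29, 12, 14, 39, 20, 26, 35, 22, 21

Pre-order visits the node, then its left subtree, then its right subtree.
Visit 32.
At 32: no left child.
At 32: go right to 4.
  Visit 4.
  At 4: go left to 9.
    Visit 9.
    At 9: go left to 3.
      Visit 3.
      At 3: no left child.
      At 3: go right to 38.
        Visit 38.
        At 38: no left child.
        At 38: go right to 36.
          36 is a leaf — visit 36.
    At 9: go right to 33.
      Visit 33.
      At 33: go left to 29.
        Visit 29.
        At 29: go left to 12.
          12 is a leaf — visit 12.
        At 29: no right child.
      At 33: go right to 14.
        Visit 14.
        At 14: no left child.
        At 14: go right to 39.
          39 is a leaf — visit 39.
  At 4: go right to 20.
    Visit 20.
    At 20: no left child.
    At 20: go right to 26.
      Visit 26.
      At 26: no left child.
      At 26: go right to 35.
        Visit 35.
        At 35: no left child.
        At 35: go right to 22.
          Visit 22.
          At 22: go left to 21.
            21 is a leaf — visit 21.
          At 22: no right child.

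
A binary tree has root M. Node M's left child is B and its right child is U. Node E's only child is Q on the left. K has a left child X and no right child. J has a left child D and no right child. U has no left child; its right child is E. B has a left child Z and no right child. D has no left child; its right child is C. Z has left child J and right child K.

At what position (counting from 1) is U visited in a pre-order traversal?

Pre-order visits the node, then its left subtree, then its right subtree.
Visit M.
At M: go left to B.
  Visit B.
  At B: go left to Z.
    Visit Z.
    At Z: go left to J.
      Visit J.
      At J: go left to D.
        Visit D.
        At D: no left child.
        At D: go right to C.
          C is a leaf — visit C.
      At J: no right child.
    At Z: go right to K.
      Visit K.
      At K: go left to X.
        X is a leaf — visit X.
      At K: no right child.
  At B: no right child.
At M: go right to U.
  Visit U.
  At U: no left child.
  At U: go right to E.
    Visit E.
    At E: go left to Q.
      Q is a leaf — visit Q.
    At E: no right child.
Full pre-order sequence: M, B, Z, J, D, C, K, X, U, E, Q.

9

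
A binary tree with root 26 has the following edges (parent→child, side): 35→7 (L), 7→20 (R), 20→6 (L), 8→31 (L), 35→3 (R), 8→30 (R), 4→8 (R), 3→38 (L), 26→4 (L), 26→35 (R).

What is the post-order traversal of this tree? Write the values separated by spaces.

Post-order visits the left subtree, then the right subtree, then the node.
At 26: go left to 4.
  At 4: no left child.
  At 4: go right to 8.
    At 8: go left to 31.
      31 is a leaf — visit 31.
    At 8: go right to 30.
      30 is a leaf — visit 30.
    Visit 8.
  Visit 4.
At 26: go right to 35.
  At 35: go left to 7.
    At 7: no left child.
    At 7: go right to 20.
      At 20: go left to 6.
        6 is a leaf — visit 6.
      At 20: no right child.
      Visit 20.
    Visit 7.
  At 35: go right to 3.
    At 3: go left to 38.
      38 is a leaf — visit 38.
    At 3: no right child.
    Visit 3.
  Visit 35.
Visit 26.

31 30 8 4 6 20 7 38 3 35 26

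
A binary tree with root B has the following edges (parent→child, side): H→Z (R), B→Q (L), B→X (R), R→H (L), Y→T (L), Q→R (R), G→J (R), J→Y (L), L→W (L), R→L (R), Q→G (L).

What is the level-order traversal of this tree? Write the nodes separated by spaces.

Level-order visits nodes level by level from the root, left to right within each level.
Level 0: B
Level 1: Q, X
Level 2: G, R
Level 3: J, H, L
Level 4: Y, Z, W
Level 5: T

B Q X G R J H L Y Z W T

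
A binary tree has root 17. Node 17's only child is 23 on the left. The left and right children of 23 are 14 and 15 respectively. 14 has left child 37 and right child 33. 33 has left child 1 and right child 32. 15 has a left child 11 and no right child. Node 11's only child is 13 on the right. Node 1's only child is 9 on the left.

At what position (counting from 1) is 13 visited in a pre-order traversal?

Pre-order visits the node, then its left subtree, then its right subtree.
Visit 17.
At 17: go left to 23.
  Visit 23.
  At 23: go left to 14.
    Visit 14.
    At 14: go left to 37.
      37 is a leaf — visit 37.
    At 14: go right to 33.
      Visit 33.
      At 33: go left to 1.
        Visit 1.
        At 1: go left to 9.
          9 is a leaf — visit 9.
        At 1: no right child.
      At 33: go right to 32.
        32 is a leaf — visit 32.
  At 23: go right to 15.
    Visit 15.
    At 15: go left to 11.
      Visit 11.
      At 11: no left child.
      At 11: go right to 13.
        13 is a leaf — visit 13.
    At 15: no right child.
At 17: no right child.
Full pre-order sequence: 17, 23, 14, 37, 33, 1, 9, 32, 15, 11, 13.

11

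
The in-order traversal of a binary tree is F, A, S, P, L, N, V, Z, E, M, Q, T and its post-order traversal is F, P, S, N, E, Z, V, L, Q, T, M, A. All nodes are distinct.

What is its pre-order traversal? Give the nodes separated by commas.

A, F, M, L, S, P, V, N, Z, E, T, Q

The last element of post-order is the root; it splits in-order into left and right subtrees.
Root A: left subtree has 1 node {F}, right has 10 {S, P, L, N, V, Z, E, M, Q, T}.
  Root M: left subtree has 7 nodes {S, P, L, N, V, Z, E}, right has 2 {Q, T}.
    Root L: left subtree has 2 nodes {S, P}, right has 4 {N, V, Z, E}.
      Root S: left subtree has 0 nodes { }, right has 1 {P}.
      Root V: left subtree has 1 node {N}, right has 2 {Z, E}.
        Root Z: left subtree has 0 nodes { }, right has 1 {E}.
    Root T: left subtree has 1 node {Q}, right has 0 { }.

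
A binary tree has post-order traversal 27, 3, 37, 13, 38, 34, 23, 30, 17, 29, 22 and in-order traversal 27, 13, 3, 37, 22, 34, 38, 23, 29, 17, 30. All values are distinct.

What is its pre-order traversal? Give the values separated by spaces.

22 13 27 37 3 29 23 34 38 17 30

The last element of post-order is the root; it splits in-order into left and right subtrees.
Root 22: left subtree has 4 nodes {27, 13, 3, 37}, right has 6 {34, 38, 23, 29, 17, 30}.
  Root 13: left subtree has 1 node {27}, right has 2 {3, 37}.
    Root 37: left subtree has 1 node {3}, right has 0 { }.
  Root 29: left subtree has 3 nodes {34, 38, 23}, right has 2 {17, 30}.
    Root 23: left subtree has 2 nodes {34, 38}, right has 0 { }.
      Root 34: left subtree has 0 nodes { }, right has 1 {38}.
    Root 17: left subtree has 0 nodes { }, right has 1 {30}.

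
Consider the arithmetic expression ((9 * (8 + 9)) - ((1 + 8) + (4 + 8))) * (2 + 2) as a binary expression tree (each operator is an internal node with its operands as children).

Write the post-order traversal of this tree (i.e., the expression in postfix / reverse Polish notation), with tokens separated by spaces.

9 8 9 + * 1 8 + 4 8 + + - 2 2 + *

Post-order on an expression tree gives postfix notation: for each operator, emit left operand, right operand, then the operator.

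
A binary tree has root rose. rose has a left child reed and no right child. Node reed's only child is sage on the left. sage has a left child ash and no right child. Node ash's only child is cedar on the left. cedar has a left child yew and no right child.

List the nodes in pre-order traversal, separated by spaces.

rose reed sage ash cedar yew

Pre-order visits the node, then its left subtree, then its right subtree.
Visit rose.
At rose: go left to reed.
  Visit reed.
  At reed: go left to sage.
    Visit sage.
    At sage: go left to ash.
      Visit ash.
      At ash: go left to cedar.
        Visit cedar.
        At cedar: go left to yew.
          yew is a leaf — visit yew.
        At cedar: no right child.
      At ash: no right child.
    At sage: no right child.
  At reed: no right child.
At rose: no right child.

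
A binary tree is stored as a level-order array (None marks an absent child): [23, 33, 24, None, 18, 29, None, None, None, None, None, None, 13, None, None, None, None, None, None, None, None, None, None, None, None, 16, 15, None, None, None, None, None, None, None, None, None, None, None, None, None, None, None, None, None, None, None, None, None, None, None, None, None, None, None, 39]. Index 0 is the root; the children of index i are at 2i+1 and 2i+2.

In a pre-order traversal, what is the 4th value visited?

24

Pre-order visits the node, then its left subtree, then its right subtree.
Visit 23.
At 23: go left to 33.
  Visit 33.
  At 33: no left child.
  At 33: go right to 18.
    18 is a leaf — visit 18.
At 23: go right to 24.
  Visit 24.
  At 24: go left to 29.
    Visit 29.
    At 29: no left child.
    At 29: go right to 13.
      Visit 13.
      At 13: go left to 16.
        16 is a leaf — visit 16.
      At 13: go right to 15.
        Visit 15.
        At 15: no left child.
        At 15: go right to 39.
          39 is a leaf — visit 39.
  At 24: no right child.
Full pre-order sequence: 23, 33, 18, 24, 29, 13, 16, 15, 39.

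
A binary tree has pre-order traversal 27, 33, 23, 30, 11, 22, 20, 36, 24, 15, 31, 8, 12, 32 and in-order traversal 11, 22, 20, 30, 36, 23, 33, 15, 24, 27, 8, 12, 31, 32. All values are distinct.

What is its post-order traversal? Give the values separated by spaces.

20 22 11 36 30 23 15 24 33 12 8 32 31 27

The first element of pre-order is the root; it splits in-order into left and right subtrees.
Root 27: left subtree has 9 nodes {11, 22, 20, 30, 36, 23, 33, 15, 24}, right has 4 {8, 12, 31, 32}.
  Root 33: left subtree has 6 nodes {11, 22, 20, 30, 36, 23}, right has 2 {15, 24}.
    Root 23: left subtree has 5 nodes {11, 22, 20, 30, 36}, right has 0 { }.
      Root 30: left subtree has 3 nodes {11, 22, 20}, right has 1 {36}.
        Root 11: left subtree has 0 nodes { }, right has 2 {22, 20}.
          Root 22: left subtree has 0 nodes { }, right has 1 {20}.
    Root 24: left subtree has 1 node {15}, right has 0 { }.
  Root 31: left subtree has 2 nodes {8, 12}, right has 1 {32}.
    Root 8: left subtree has 0 nodes { }, right has 1 {12}.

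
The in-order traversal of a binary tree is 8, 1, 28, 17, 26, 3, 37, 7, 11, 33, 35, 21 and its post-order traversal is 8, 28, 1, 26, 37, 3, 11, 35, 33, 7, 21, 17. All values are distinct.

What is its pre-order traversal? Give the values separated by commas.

The last element of post-order is the root; it splits in-order into left and right subtrees.
Root 17: left subtree has 3 nodes {8, 1, 28}, right has 8 {26, 3, 37, 7, 11, 33, 35, 21}.
  Root 1: left subtree has 1 node {8}, right has 1 {28}.
  Root 21: left subtree has 7 nodes {26, 3, 37, 7, 11, 33, 35}, right has 0 { }.
    Root 7: left subtree has 3 nodes {26, 3, 37}, right has 3 {11, 33, 35}.
      Root 3: left subtree has 1 node {26}, right has 1 {37}.
      Root 33: left subtree has 1 node {11}, right has 1 {35}.

17, 1, 8, 28, 21, 7, 3, 26, 37, 33, 11, 35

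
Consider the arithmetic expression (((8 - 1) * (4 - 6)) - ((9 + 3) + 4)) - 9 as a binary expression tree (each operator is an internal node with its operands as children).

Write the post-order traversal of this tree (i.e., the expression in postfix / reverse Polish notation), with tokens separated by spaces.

8 1 - 4 6 - * 9 3 + 4 + - 9 -

Post-order on an expression tree gives postfix notation: for each operator, emit left operand, right operand, then the operator.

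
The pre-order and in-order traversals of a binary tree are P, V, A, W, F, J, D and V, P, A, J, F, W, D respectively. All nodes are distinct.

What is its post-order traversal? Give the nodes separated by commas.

V, J, F, D, W, A, P

The first element of pre-order is the root; it splits in-order into left and right subtrees.
Root P: left subtree has 1 node {V}, right has 5 {A, J, F, W, D}.
  Root A: left subtree has 0 nodes { }, right has 4 {J, F, W, D}.
    Root W: left subtree has 2 nodes {J, F}, right has 1 {D}.
      Root F: left subtree has 1 node {J}, right has 0 { }.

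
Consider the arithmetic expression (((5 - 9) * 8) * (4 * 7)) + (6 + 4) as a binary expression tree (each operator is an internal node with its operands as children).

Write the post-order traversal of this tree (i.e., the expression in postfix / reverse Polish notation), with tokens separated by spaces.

5 9 - 8 * 4 7 * * 6 4 + +

Post-order on an expression tree gives postfix notation: for each operator, emit left operand, right operand, then the operator.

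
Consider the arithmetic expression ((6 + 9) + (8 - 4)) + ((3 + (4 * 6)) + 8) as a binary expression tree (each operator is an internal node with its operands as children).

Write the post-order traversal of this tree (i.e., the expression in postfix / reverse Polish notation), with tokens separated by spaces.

6 9 + 8 4 - + 3 4 6 * + 8 + +

Post-order on an expression tree gives postfix notation: for each operator, emit left operand, right operand, then the operator.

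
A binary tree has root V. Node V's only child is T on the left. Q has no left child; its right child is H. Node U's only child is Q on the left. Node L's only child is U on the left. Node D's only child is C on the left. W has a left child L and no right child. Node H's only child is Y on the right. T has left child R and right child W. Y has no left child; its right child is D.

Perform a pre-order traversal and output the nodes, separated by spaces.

V T R W L U Q H Y D C

Pre-order visits the node, then its left subtree, then its right subtree.
Visit V.
At V: go left to T.
  Visit T.
  At T: go left to R.
    R is a leaf — visit R.
  At T: go right to W.
    Visit W.
    At W: go left to L.
      Visit L.
      At L: go left to U.
        Visit U.
        At U: go left to Q.
          Visit Q.
          At Q: no left child.
          At Q: go right to H.
            Visit H.
            At H: no left child.
            At H: go right to Y.
              Visit Y.
              At Y: no left child.
              At Y: go right to D.
                Visit D.
                At D: go left to C.
                  C is a leaf — visit C.
                At D: no right child.
        At U: no right child.
      At L: no right child.
    At W: no right child.
At V: no right child.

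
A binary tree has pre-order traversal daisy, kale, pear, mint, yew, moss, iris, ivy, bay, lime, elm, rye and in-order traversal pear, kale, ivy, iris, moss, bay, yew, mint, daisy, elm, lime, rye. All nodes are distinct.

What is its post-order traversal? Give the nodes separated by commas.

The first element of pre-order is the root; it splits in-order into left and right subtrees.
Root daisy: left subtree has 8 nodes {pear, kale, ivy, iris, moss, bay, yew, mint}, right has 3 {elm, lime, rye}.
  Root kale: left subtree has 1 node {pear}, right has 6 {ivy, iris, moss, bay, yew, mint}.
    Root mint: left subtree has 5 nodes {ivy, iris, moss, bay, yew}, right has 0 { }.
      Root yew: left subtree has 4 nodes {ivy, iris, moss, bay}, right has 0 { }.
        Root moss: left subtree has 2 nodes {ivy, iris}, right has 1 {bay}.
          Root iris: left subtree has 1 node {ivy}, right has 0 { }.
  Root lime: left subtree has 1 node {elm}, right has 1 {rye}.

pear, ivy, iris, bay, moss, yew, mint, kale, elm, rye, lime, daisy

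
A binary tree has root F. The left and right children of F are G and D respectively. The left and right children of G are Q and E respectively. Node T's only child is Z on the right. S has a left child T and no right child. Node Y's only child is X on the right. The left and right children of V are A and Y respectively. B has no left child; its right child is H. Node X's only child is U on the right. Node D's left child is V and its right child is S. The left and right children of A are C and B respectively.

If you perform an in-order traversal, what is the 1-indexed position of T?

In-order visits the left subtree, then the node, then the right subtree.
At F: go left to G.
  At G: go left to Q.
    Q is a leaf — visit Q.
  Visit G.
  At G: go right to E.
    E is a leaf — visit E.
Visit F.
At F: go right to D.
  At D: go left to V.
    At V: go left to A.
      At A: go left to C.
        C is a leaf — visit C.
      Visit A.
      At A: go right to B.
        At B: no left child.
        Visit B.
        At B: go right to H.
          H is a leaf — visit H.
    Visit V.
    At V: go right to Y.
      At Y: no left child.
      Visit Y.
      At Y: go right to X.
        At X: no left child.
        Visit X.
        At X: go right to U.
          U is a leaf — visit U.
  Visit D.
  At D: go right to S.
    At S: go left to T.
      At T: no left child.
      Visit T.
      At T: go right to Z.
        Z is a leaf — visit Z.
    Visit S.
    At S: no right child.
Full in-order sequence: Q, G, E, F, C, A, B, H, V, Y, X, U, D, T, Z, S.

14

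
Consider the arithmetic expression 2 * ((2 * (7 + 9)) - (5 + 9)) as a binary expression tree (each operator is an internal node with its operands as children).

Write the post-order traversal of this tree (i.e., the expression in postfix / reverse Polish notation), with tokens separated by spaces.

2 2 7 9 + * 5 9 + - *

Post-order on an expression tree gives postfix notation: for each operator, emit left operand, right operand, then the operator.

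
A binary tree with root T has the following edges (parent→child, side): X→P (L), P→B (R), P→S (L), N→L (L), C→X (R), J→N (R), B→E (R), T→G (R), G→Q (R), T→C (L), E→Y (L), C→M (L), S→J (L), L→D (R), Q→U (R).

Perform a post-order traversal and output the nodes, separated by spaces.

Post-order visits the left subtree, then the right subtree, then the node.
At T: go left to C.
  At C: go left to M.
    M is a leaf — visit M.
  At C: go right to X.
    At X: go left to P.
      At P: go left to S.
        At S: go left to J.
          At J: no left child.
          At J: go right to N.
            At N: go left to L.
              At L: no left child.
              At L: go right to D.
                D is a leaf — visit D.
              Visit L.
            At N: no right child.
            Visit N.
          Visit J.
        At S: no right child.
        Visit S.
      At P: go right to B.
        At B: no left child.
        At B: go right to E.
          At E: go left to Y.
            Y is a leaf — visit Y.
          At E: no right child.
          Visit E.
        Visit B.
      Visit P.
    At X: no right child.
    Visit X.
  Visit C.
At T: go right to G.
  At G: no left child.
  At G: go right to Q.
    At Q: no left child.
    At Q: go right to U.
      U is a leaf — visit U.
    Visit Q.
  Visit G.
Visit T.

M D L N J S Y E B P X C U Q G T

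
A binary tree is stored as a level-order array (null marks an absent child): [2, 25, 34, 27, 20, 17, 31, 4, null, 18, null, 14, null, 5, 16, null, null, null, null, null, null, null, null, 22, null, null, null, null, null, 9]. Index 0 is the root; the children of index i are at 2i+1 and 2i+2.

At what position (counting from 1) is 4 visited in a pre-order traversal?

4

Pre-order visits the node, then its left subtree, then its right subtree.
Visit 2.
At 2: go left to 25.
  Visit 25.
  At 25: go left to 27.
    Visit 27.
    At 27: go left to 4.
      4 is a leaf — visit 4.
    At 27: no right child.
  At 25: go right to 20.
    Visit 20.
    At 20: go left to 18.
      18 is a leaf — visit 18.
    At 20: no right child.
At 2: go right to 34.
  Visit 34.
  At 34: go left to 17.
    Visit 17.
    At 17: go left to 14.
      Visit 14.
      At 14: go left to 22.
        22 is a leaf — visit 22.
      At 14: no right child.
    At 17: no right child.
  At 34: go right to 31.
    Visit 31.
    At 31: go left to 5.
      5 is a leaf — visit 5.
    At 31: go right to 16.
      Visit 16.
      At 16: go left to 9.
        9 is a leaf — visit 9.
      At 16: no right child.
Full pre-order sequence: 2, 25, 27, 4, 20, 18, 34, 17, 14, 22, 31, 5, 16, 9.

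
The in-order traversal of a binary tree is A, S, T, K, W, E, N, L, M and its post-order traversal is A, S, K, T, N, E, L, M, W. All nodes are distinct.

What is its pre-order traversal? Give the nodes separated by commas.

W, T, S, A, K, M, L, E, N

The last element of post-order is the root; it splits in-order into left and right subtrees.
Root W: left subtree has 4 nodes {A, S, T, K}, right has 4 {E, N, L, M}.
  Root T: left subtree has 2 nodes {A, S}, right has 1 {K}.
    Root S: left subtree has 1 node {A}, right has 0 { }.
  Root M: left subtree has 3 nodes {E, N, L}, right has 0 { }.
    Root L: left subtree has 2 nodes {E, N}, right has 0 { }.
      Root E: left subtree has 0 nodes { }, right has 1 {N}.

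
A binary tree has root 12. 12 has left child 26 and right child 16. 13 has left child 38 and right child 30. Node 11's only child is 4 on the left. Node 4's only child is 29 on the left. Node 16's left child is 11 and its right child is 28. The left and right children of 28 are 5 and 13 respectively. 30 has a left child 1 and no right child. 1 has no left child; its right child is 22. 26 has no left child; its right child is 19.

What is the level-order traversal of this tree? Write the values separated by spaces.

12 26 16 19 11 28 4 5 13 29 38 30 1 22

Level-order visits nodes level by level from the root, left to right within each level.
Level 0: 12
Level 1: 26, 16
Level 2: 19, 11, 28
Level 3: 4, 5, 13
Level 4: 29, 38, 30
Level 5: 1
Level 6: 22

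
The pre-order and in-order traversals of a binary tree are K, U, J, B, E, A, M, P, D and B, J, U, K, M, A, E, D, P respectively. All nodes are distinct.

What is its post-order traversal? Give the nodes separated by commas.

B, J, U, M, A, D, P, E, K

The first element of pre-order is the root; it splits in-order into left and right subtrees.
Root K: left subtree has 3 nodes {B, J, U}, right has 5 {M, A, E, D, P}.
  Root U: left subtree has 2 nodes {B, J}, right has 0 { }.
    Root J: left subtree has 1 node {B}, right has 0 { }.
  Root E: left subtree has 2 nodes {M, A}, right has 2 {D, P}.
    Root A: left subtree has 1 node {M}, right has 0 { }.
    Root P: left subtree has 1 node {D}, right has 0 { }.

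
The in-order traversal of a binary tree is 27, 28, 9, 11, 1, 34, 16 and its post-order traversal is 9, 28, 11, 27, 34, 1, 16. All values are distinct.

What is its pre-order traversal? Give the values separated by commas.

The last element of post-order is the root; it splits in-order into left and right subtrees.
Root 16: left subtree has 6 nodes {27, 28, 9, 11, 1, 34}, right has 0 { }.
  Root 1: left subtree has 4 nodes {27, 28, 9, 11}, right has 1 {34}.
    Root 27: left subtree has 0 nodes { }, right has 3 {28, 9, 11}.
      Root 11: left subtree has 2 nodes {28, 9}, right has 0 { }.
        Root 28: left subtree has 0 nodes { }, right has 1 {9}.

16, 1, 27, 11, 28, 9, 34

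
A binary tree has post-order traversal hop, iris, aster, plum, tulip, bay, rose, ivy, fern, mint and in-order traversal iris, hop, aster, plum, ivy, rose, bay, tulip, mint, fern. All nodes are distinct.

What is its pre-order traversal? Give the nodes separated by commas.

mint, ivy, plum, aster, iris, hop, rose, bay, tulip, fern

The last element of post-order is the root; it splits in-order into left and right subtrees.
Root mint: left subtree has 8 nodes {iris, hop, aster, plum, ivy, rose, bay, tulip}, right has 1 {fern}.
  Root ivy: left subtree has 4 nodes {iris, hop, aster, plum}, right has 3 {rose, bay, tulip}.
    Root plum: left subtree has 3 nodes {iris, hop, aster}, right has 0 { }.
      Root aster: left subtree has 2 nodes {iris, hop}, right has 0 { }.
        Root iris: left subtree has 0 nodes { }, right has 1 {hop}.
    Root rose: left subtree has 0 nodes { }, right has 2 {bay, tulip}.
      Root bay: left subtree has 0 nodes { }, right has 1 {tulip}.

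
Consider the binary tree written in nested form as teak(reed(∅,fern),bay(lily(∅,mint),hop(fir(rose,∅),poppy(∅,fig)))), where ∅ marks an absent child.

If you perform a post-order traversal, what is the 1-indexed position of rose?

5

Post-order visits the left subtree, then the right subtree, then the node.
At teak: go left to reed.
  At reed: no left child.
  At reed: go right to fern.
    fern is a leaf — visit fern.
  Visit reed.
At teak: go right to bay.
  At bay: go left to lily.
    At lily: no left child.
    At lily: go right to mint.
      mint is a leaf — visit mint.
    Visit lily.
  At bay: go right to hop.
    At hop: go left to fir.
      At fir: go left to rose.
        rose is a leaf — visit rose.
      At fir: no right child.
      Visit fir.
    At hop: go right to poppy.
      At poppy: no left child.
      At poppy: go right to fig.
        fig is a leaf — visit fig.
      Visit poppy.
    Visit hop.
  Visit bay.
Visit teak.
Full post-order sequence: fern, reed, mint, lily, rose, fir, fig, poppy, hop, bay, teak.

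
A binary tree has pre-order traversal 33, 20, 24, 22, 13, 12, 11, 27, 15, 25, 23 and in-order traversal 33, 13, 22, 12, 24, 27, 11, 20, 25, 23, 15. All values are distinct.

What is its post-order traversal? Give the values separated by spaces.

The first element of pre-order is the root; it splits in-order into left and right subtrees.
Root 33: left subtree has 0 nodes { }, right has 10 {13, 22, 12, 24, 27, 11, 20, 25, 23, 15}.
  Root 20: left subtree has 6 nodes {13, 22, 12, 24, 27, 11}, right has 3 {25, 23, 15}.
    Root 24: left subtree has 3 nodes {13, 22, 12}, right has 2 {27, 11}.
      Root 22: left subtree has 1 node {13}, right has 1 {12}.
      Root 11: left subtree has 1 node {27}, right has 0 { }.
    Root 15: left subtree has 2 nodes {25, 23}, right has 0 { }.
      Root 25: left subtree has 0 nodes { }, right has 1 {23}.

13 12 22 27 11 24 23 25 15 20 33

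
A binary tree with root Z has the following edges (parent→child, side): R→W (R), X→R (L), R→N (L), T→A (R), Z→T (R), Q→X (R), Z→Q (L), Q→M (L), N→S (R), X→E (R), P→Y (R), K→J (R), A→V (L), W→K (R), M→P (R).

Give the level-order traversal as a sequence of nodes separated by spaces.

Level-order visits nodes level by level from the root, left to right within each level.
Level 0: Z
Level 1: Q, T
Level 2: M, X, A
Level 3: P, R, E, V
Level 4: Y, N, W
Level 5: S, K
Level 6: J

Z Q T M X A P R E V Y N W S K J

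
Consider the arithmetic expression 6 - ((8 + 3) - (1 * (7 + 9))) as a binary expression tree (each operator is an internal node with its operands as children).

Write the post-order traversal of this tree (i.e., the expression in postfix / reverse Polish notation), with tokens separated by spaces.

Post-order on an expression tree gives postfix notation: for each operator, emit left operand, right operand, then the operator.

6 8 3 + 1 7 9 + * - -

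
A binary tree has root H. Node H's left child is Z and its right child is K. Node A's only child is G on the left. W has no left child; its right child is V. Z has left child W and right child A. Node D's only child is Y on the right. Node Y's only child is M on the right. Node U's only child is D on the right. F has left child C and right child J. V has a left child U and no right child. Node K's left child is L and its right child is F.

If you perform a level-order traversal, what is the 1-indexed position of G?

Level-order visits nodes level by level from the root, left to right within each level.
Level 0: H
Level 1: Z, K
Level 2: W, A, L, F
Level 3: V, G, C, J
Level 4: U
Level 5: D
Level 6: Y
Level 7: M
Full level-order sequence: H, Z, K, W, A, L, F, V, G, C, J, U, D, Y, M.

9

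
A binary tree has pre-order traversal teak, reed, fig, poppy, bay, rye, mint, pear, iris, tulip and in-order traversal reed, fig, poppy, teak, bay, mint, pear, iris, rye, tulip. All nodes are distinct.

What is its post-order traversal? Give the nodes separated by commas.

The first element of pre-order is the root; it splits in-order into left and right subtrees.
Root teak: left subtree has 3 nodes {reed, fig, poppy}, right has 6 {bay, mint, pear, iris, rye, tulip}.
  Root reed: left subtree has 0 nodes { }, right has 2 {fig, poppy}.
    Root fig: left subtree has 0 nodes { }, right has 1 {poppy}.
  Root bay: left subtree has 0 nodes { }, right has 5 {mint, pear, iris, rye, tulip}.
    Root rye: left subtree has 3 nodes {mint, pear, iris}, right has 1 {tulip}.
      Root mint: left subtree has 0 nodes { }, right has 2 {pear, iris}.
        Root pear: left subtree has 0 nodes { }, right has 1 {iris}.

poppy, fig, reed, iris, pear, mint, tulip, rye, bay, teak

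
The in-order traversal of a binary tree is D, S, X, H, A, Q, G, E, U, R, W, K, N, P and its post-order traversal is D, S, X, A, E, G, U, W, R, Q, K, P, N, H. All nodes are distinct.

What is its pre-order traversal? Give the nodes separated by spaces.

H X S D N K Q A R U G E W P

The last element of post-order is the root; it splits in-order into left and right subtrees.
Root H: left subtree has 3 nodes {D, S, X}, right has 10 {A, Q, G, E, U, R, W, K, N, P}.
  Root X: left subtree has 2 nodes {D, S}, right has 0 { }.
    Root S: left subtree has 1 node {D}, right has 0 { }.
  Root N: left subtree has 8 nodes {A, Q, G, E, U, R, W, K}, right has 1 {P}.
    Root K: left subtree has 7 nodes {A, Q, G, E, U, R, W}, right has 0 { }.
      Root Q: left subtree has 1 node {A}, right has 5 {G, E, U, R, W}.
        Root R: left subtree has 3 nodes {G, E, U}, right has 1 {W}.
          Root U: left subtree has 2 nodes {G, E}, right has 0 { }.
            Root G: left subtree has 0 nodes { }, right has 1 {E}.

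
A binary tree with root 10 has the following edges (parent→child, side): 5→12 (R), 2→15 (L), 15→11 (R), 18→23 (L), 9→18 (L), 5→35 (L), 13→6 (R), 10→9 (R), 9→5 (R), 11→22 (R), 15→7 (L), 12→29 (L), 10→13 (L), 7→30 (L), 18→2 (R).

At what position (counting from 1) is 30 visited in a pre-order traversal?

10

Pre-order visits the node, then its left subtree, then its right subtree.
Visit 10.
At 10: go left to 13.
  Visit 13.
  At 13: no left child.
  At 13: go right to 6.
    6 is a leaf — visit 6.
At 10: go right to 9.
  Visit 9.
  At 9: go left to 18.
    Visit 18.
    At 18: go left to 23.
      23 is a leaf — visit 23.
    At 18: go right to 2.
      Visit 2.
      At 2: go left to 15.
        Visit 15.
        At 15: go left to 7.
          Visit 7.
          At 7: go left to 30.
            30 is a leaf — visit 30.
          At 7: no right child.
        At 15: go right to 11.
          Visit 11.
          At 11: no left child.
          At 11: go right to 22.
            22 is a leaf — visit 22.
      At 2: no right child.
  At 9: go right to 5.
    Visit 5.
    At 5: go left to 35.
      35 is a leaf — visit 35.
    At 5: go right to 12.
      Visit 12.
      At 12: go left to 29.
        29 is a leaf — visit 29.
      At 12: no right child.
Full pre-order sequence: 10, 13, 6, 9, 18, 23, 2, 15, 7, 30, 11, 22, 5, 35, 12, 29.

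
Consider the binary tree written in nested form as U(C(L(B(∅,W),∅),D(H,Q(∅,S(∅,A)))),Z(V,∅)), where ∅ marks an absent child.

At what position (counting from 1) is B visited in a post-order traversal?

Post-order visits the left subtree, then the right subtree, then the node.
At U: go left to C.
  At C: go left to L.
    At L: go left to B.
      At B: no left child.
      At B: go right to W.
        W is a leaf — visit W.
      Visit B.
    At L: no right child.
    Visit L.
  At C: go right to D.
    At D: go left to H.
      H is a leaf — visit H.
    At D: go right to Q.
      At Q: no left child.
      At Q: go right to S.
        At S: no left child.
        At S: go right to A.
          A is a leaf — visit A.
        Visit S.
      Visit Q.
    Visit D.
  Visit C.
At U: go right to Z.
  At Z: go left to V.
    V is a leaf — visit V.
  At Z: no right child.
  Visit Z.
Visit U.
Full post-order sequence: W, B, L, H, A, S, Q, D, C, V, Z, U.

2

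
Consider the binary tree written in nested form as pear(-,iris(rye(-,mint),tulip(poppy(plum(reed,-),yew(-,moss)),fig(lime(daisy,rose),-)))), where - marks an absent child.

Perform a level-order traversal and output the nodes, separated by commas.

Level-order visits nodes level by level from the root, left to right within each level.
Level 0: pear
Level 1: iris
Level 2: rye, tulip
Level 3: mint, poppy, fig
Level 4: plum, yew, lime
Level 5: reed, moss, daisy, rose

pear, iris, rye, tulip, mint, poppy, fig, plum, yew, lime, reed, moss, daisy, rose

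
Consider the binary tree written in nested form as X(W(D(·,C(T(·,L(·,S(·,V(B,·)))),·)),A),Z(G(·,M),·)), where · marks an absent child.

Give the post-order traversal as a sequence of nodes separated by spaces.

Post-order visits the left subtree, then the right subtree, then the node.
At X: go left to W.
  At W: go left to D.
    At D: no left child.
    At D: go right to C.
      At C: go left to T.
        At T: no left child.
        At T: go right to L.
          At L: no left child.
          At L: go right to S.
            At S: no left child.
            At S: go right to V.
              At V: go left to B.
                B is a leaf — visit B.
              At V: no right child.
              Visit V.
            Visit S.
          Visit L.
        Visit T.
      At C: no right child.
      Visit C.
    Visit D.
  At W: go right to A.
    A is a leaf — visit A.
  Visit W.
At X: go right to Z.
  At Z: go left to G.
    At G: no left child.
    At G: go right to M.
      M is a leaf — visit M.
    Visit G.
  At Z: no right child.
  Visit Z.
Visit X.

B V S L T C D A W M G Z X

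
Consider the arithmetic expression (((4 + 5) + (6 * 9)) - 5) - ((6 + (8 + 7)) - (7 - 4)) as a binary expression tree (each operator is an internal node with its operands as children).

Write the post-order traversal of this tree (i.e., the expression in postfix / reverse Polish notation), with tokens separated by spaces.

Post-order on an expression tree gives postfix notation: for each operator, emit left operand, right operand, then the operator.

4 5 + 6 9 * + 5 - 6 8 7 + + 7 4 - - -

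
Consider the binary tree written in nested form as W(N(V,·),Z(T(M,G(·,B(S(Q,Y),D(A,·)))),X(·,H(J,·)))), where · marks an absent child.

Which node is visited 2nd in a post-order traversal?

N

Post-order visits the left subtree, then the right subtree, then the node.
At W: go left to N.
  At N: go left to V.
    V is a leaf — visit V.
  At N: no right child.
  Visit N.
At W: go right to Z.
  At Z: go left to T.
    At T: go left to M.
      M is a leaf — visit M.
    At T: go right to G.
      At G: no left child.
      At G: go right to B.
        At B: go left to S.
          At S: go left to Q.
            Q is a leaf — visit Q.
          At S: go right to Y.
            Y is a leaf — visit Y.
          Visit S.
        At B: go right to D.
          At D: go left to A.
            A is a leaf — visit A.
          At D: no right child.
          Visit D.
        Visit B.
      Visit G.
    Visit T.
  At Z: go right to X.
    At X: no left child.
    At X: go right to H.
      At H: go left to J.
        J is a leaf — visit J.
      At H: no right child.
      Visit H.
    Visit X.
  Visit Z.
Visit W.
Full post-order sequence: V, N, M, Q, Y, S, A, D, B, G, T, J, H, X, Z, W.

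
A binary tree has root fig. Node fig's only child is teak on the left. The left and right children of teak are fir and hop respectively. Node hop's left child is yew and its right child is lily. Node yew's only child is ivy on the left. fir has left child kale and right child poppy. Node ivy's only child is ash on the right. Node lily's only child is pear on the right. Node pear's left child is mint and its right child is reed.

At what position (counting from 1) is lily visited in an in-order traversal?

In-order visits the left subtree, then the node, then the right subtree.
At fig: go left to teak.
  At teak: go left to fir.
    At fir: go left to kale.
      kale is a leaf — visit kale.
    Visit fir.
    At fir: go right to poppy.
      poppy is a leaf — visit poppy.
  Visit teak.
  At teak: go right to hop.
    At hop: go left to yew.
      At yew: go left to ivy.
        At ivy: no left child.
        Visit ivy.
        At ivy: go right to ash.
          ash is a leaf — visit ash.
      Visit yew.
      At yew: no right child.
    Visit hop.
    At hop: go right to lily.
      At lily: no left child.
      Visit lily.
      At lily: go right to pear.
        At pear: go left to mint.
          mint is a leaf — visit mint.
        Visit pear.
        At pear: go right to reed.
          reed is a leaf — visit reed.
Visit fig.
At fig: no right child.
Full in-order sequence: kale, fir, poppy, teak, ivy, ash, yew, hop, lily, mint, pear, reed, fig.

9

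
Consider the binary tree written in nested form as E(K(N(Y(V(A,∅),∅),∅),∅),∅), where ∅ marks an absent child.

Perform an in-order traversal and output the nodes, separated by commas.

A, V, Y, N, K, E

In-order visits the left subtree, then the node, then the right subtree.
At E: go left to K.
  At K: go left to N.
    At N: go left to Y.
      At Y: go left to V.
        At V: go left to A.
          A is a leaf — visit A.
        Visit V.
        At V: no right child.
      Visit Y.
      At Y: no right child.
    Visit N.
    At N: no right child.
  Visit K.
  At K: no right child.
Visit E.
At E: no right child.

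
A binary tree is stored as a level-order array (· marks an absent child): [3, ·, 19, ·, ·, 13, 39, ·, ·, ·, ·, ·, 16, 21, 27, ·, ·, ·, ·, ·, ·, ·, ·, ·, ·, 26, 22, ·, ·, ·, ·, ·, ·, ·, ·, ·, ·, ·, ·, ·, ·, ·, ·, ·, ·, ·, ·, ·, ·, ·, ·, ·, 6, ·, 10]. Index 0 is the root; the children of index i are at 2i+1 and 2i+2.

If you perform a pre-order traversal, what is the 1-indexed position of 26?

Pre-order visits the node, then its left subtree, then its right subtree.
Visit 3.
At 3: no left child.
At 3: go right to 19.
  Visit 19.
  At 19: go left to 13.
    Visit 13.
    At 13: no left child.
    At 13: go right to 16.
      Visit 16.
      At 16: go left to 26.
        Visit 26.
        At 26: no left child.
        At 26: go right to 6.
          6 is a leaf — visit 6.
      At 16: go right to 22.
        Visit 22.
        At 22: no left child.
        At 22: go right to 10.
          10 is a leaf — visit 10.
  At 19: go right to 39.
    Visit 39.
    At 39: go left to 21.
      21 is a leaf — visit 21.
    At 39: go right to 27.
      27 is a leaf — visit 27.
Full pre-order sequence: 3, 19, 13, 16, 26, 6, 22, 10, 39, 21, 27.

5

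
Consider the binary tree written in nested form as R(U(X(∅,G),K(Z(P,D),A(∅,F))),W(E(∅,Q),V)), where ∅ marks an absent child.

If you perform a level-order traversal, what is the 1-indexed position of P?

12

Level-order visits nodes level by level from the root, left to right within each level.
Level 0: R
Level 1: U, W
Level 2: X, K, E, V
Level 3: G, Z, A, Q
Level 4: P, D, F
Full level-order sequence: R, U, W, X, K, E, V, G, Z, A, Q, P, D, F.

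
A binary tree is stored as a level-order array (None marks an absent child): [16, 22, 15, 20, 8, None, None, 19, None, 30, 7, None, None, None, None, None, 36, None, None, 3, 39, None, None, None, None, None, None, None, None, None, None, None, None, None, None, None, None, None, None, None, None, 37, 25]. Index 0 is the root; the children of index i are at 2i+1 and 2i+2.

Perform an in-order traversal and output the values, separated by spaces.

In-order visits the left subtree, then the node, then the right subtree.
At 16: go left to 22.
  At 22: go left to 20.
    At 20: go left to 19.
      At 19: no left child.
      Visit 19.
      At 19: go right to 36.
        36 is a leaf — visit 36.
    Visit 20.
    At 20: no right child.
  Visit 22.
  At 22: go right to 8.
    At 8: go left to 30.
      At 30: go left to 3.
        3 is a leaf — visit 3.
      Visit 30.
      At 30: go right to 39.
        At 39: go left to 37.
          37 is a leaf — visit 37.
        Visit 39.
        At 39: go right to 25.
          25 is a leaf — visit 25.
    Visit 8.
    At 8: go right to 7.
      7 is a leaf — visit 7.
Visit 16.
At 16: go right to 15.
  15 is a leaf — visit 15.

19 36 20 22 3 30 37 39 25 8 7 16 15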